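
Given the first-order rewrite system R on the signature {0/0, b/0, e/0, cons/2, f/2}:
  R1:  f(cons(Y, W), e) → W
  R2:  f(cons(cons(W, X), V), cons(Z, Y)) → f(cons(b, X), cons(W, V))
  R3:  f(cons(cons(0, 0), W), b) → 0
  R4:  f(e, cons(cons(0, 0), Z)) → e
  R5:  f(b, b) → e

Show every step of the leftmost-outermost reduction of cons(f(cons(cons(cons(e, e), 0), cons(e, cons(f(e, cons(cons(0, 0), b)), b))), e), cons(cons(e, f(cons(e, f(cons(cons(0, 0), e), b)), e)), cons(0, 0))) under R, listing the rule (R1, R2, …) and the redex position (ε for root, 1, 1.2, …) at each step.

1. cons(f(cons(cons(cons(e, e), 0), cons(e, cons(f(e, cons(cons(0, 0), b)), b))), e), cons(cons(e, f(cons(e, f(cons(cons(0, 0), e), b)), e)), cons(0, 0)))  →  cons(cons(e, cons(f(e, cons(cons(0, 0), b)), b)), cons(cons(e, f(cons(e, f(cons(cons(0, 0), e), b)), e)), cons(0, 0)))   [R1 at 1]
2. cons(cons(e, cons(f(e, cons(cons(0, 0), b)), b)), cons(cons(e, f(cons(e, f(cons(cons(0, 0), e), b)), e)), cons(0, 0)))  →  cons(cons(e, cons(e, b)), cons(cons(e, f(cons(e, f(cons(cons(0, 0), e), b)), e)), cons(0, 0)))   [R4 at 1.2.1]
3. cons(cons(e, cons(e, b)), cons(cons(e, f(cons(e, f(cons(cons(0, 0), e), b)), e)), cons(0, 0)))  →  cons(cons(e, cons(e, b)), cons(cons(e, f(cons(cons(0, 0), e), b)), cons(0, 0)))   [R1 at 2.1.2]
4. cons(cons(e, cons(e, b)), cons(cons(e, f(cons(cons(0, 0), e), b)), cons(0, 0)))  →  cons(cons(e, cons(e, b)), cons(cons(e, 0), cons(0, 0)))   [R3 at 2.1.2]

cons(cons(e, cons(e, b)), cons(cons(e, 0), cons(0, 0)))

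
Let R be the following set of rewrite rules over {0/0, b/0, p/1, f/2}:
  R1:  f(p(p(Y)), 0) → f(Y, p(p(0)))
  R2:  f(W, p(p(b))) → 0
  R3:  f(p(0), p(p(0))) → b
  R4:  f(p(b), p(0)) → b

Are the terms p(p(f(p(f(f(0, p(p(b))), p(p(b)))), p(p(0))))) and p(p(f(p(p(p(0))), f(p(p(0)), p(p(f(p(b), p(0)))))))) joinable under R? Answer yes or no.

yes — NF(t₁) = p(p(b)), NF(t₂) = p(p(b))

Reduce t₁ = p(p(f(p(f(f(0, p(p(b))), p(p(b)))), p(p(0))))):
1. p(p(f(p(f(f(0, p(p(b))), p(p(b)))), p(p(0)))))  →  p(p(f(p(0), p(p(0)))))   [R2 at 1.1.1.1]
2. p(p(f(p(0), p(p(0)))))  →  p(p(b))   [R3 at 1.1]

Reduce t₂ = p(p(f(p(p(p(0))), f(p(p(0)), p(p(f(p(b), p(0)))))))):
1. p(p(f(p(p(p(0))), f(p(p(0)), p(p(f(p(b), p(0))))))))  →  p(p(f(p(p(p(0))), f(p(p(0)), p(p(b))))))   [R4 at 1.1.2.2.1.1]
2. p(p(f(p(p(p(0))), f(p(p(0)), p(p(b))))))  →  p(p(f(p(p(p(0))), 0)))   [R2 at 1.1.2]
3. p(p(f(p(p(p(0))), 0)))  →  p(p(f(p(0), p(p(0)))))   [R1 at 1.1]
4. p(p(f(p(0), p(p(0)))))  →  p(p(b))   [R3 at 1.1]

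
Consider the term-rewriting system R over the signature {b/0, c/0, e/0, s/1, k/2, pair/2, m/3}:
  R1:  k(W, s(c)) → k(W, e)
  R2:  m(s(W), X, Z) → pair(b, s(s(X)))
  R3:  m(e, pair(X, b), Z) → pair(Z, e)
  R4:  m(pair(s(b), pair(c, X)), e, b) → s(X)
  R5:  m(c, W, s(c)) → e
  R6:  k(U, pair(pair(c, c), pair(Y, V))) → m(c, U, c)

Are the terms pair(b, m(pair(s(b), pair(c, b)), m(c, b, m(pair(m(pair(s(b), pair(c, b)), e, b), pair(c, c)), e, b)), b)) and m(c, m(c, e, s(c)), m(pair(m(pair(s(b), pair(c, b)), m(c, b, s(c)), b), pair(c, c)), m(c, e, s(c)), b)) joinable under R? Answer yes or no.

no — NF(t₁) = pair(b, s(b)), NF(t₂) = e

Reduce t₁ = pair(b, m(pair(s(b), pair(c, b)), m(c, b, m(pair(m(pair(s(b), pair(c, b)), e, b), pair(c, c)), e, b)), b)):
1. pair(b, m(pair(s(b), pair(c, b)), m(c, b, m(pair(m(pair(s(b), pair(c, b)), e, b), pair(c, c)), e, b)), b))  →  pair(b, m(pair(s(b), pair(c, b)), m(c, b, m(pair(s(b), pair(c, c)), e, b)), b))   [R4 at 2.2.3.1.1]
2. pair(b, m(pair(s(b), pair(c, b)), m(c, b, m(pair(s(b), pair(c, c)), e, b)), b))  →  pair(b, m(pair(s(b), pair(c, b)), m(c, b, s(c)), b))   [R4 at 2.2.3]
3. pair(b, m(pair(s(b), pair(c, b)), m(c, b, s(c)), b))  →  pair(b, m(pair(s(b), pair(c, b)), e, b))   [R5 at 2.2]
4. pair(b, m(pair(s(b), pair(c, b)), e, b))  →  pair(b, s(b))   [R4 at 2]

Reduce t₂ = m(c, m(c, e, s(c)), m(pair(m(pair(s(b), pair(c, b)), m(c, b, s(c)), b), pair(c, c)), m(c, e, s(c)), b)):
1. m(c, m(c, e, s(c)), m(pair(m(pair(s(b), pair(c, b)), m(c, b, s(c)), b), pair(c, c)), m(c, e, s(c)), b))  →  m(c, e, m(pair(m(pair(s(b), pair(c, b)), m(c, b, s(c)), b), pair(c, c)), m(c, e, s(c)), b))   [R5 at 2]
2. m(c, e, m(pair(m(pair(s(b), pair(c, b)), m(c, b, s(c)), b), pair(c, c)), m(c, e, s(c)), b))  →  m(c, e, m(pair(m(pair(s(b), pair(c, b)), e, b), pair(c, c)), m(c, e, s(c)), b))   [R5 at 3.1.1.2]
3. m(c, e, m(pair(m(pair(s(b), pair(c, b)), e, b), pair(c, c)), m(c, e, s(c)), b))  →  m(c, e, m(pair(s(b), pair(c, c)), m(c, e, s(c)), b))   [R4 at 3.1.1]
4. m(c, e, m(pair(s(b), pair(c, c)), m(c, e, s(c)), b))  →  m(c, e, m(pair(s(b), pair(c, c)), e, b))   [R5 at 3.2]
5. m(c, e, m(pair(s(b), pair(c, c)), e, b))  →  m(c, e, s(c))   [R4 at 3]
6. m(c, e, s(c))  →  e   [R5 at ε]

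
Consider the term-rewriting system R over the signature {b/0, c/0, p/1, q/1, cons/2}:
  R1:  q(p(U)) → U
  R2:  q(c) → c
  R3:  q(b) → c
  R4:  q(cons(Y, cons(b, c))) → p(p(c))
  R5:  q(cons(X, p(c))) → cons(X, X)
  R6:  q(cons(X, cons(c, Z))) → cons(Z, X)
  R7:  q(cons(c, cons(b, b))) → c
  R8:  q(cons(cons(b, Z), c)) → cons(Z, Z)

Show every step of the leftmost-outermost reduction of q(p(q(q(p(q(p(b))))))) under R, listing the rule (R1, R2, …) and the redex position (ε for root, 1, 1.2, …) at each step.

1. q(p(q(q(p(q(p(b)))))))  →  q(q(p(q(p(b)))))   [R1 at ε]
2. q(q(p(q(p(b)))))  →  q(q(p(b)))   [R1 at 1]
3. q(q(p(b)))  →  q(b)   [R1 at 1]
4. q(b)  →  c   [R3 at ε]

c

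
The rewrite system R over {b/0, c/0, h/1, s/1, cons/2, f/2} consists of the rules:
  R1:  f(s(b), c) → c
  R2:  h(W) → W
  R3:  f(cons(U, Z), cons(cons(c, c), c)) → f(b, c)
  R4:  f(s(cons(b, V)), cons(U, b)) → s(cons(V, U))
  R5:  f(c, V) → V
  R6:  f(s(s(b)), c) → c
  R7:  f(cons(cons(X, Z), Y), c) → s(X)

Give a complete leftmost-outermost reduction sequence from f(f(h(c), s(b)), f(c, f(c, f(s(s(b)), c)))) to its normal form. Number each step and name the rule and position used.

c

1. f(f(h(c), s(b)), f(c, f(c, f(s(s(b)), c))))  →  f(f(c, s(b)), f(c, f(c, f(s(s(b)), c))))   [R2 at 1.1]
2. f(f(c, s(b)), f(c, f(c, f(s(s(b)), c))))  →  f(s(b), f(c, f(c, f(s(s(b)), c))))   [R5 at 1]
3. f(s(b), f(c, f(c, f(s(s(b)), c))))  →  f(s(b), f(c, f(s(s(b)), c)))   [R5 at 2]
4. f(s(b), f(c, f(s(s(b)), c)))  →  f(s(b), f(s(s(b)), c))   [R5 at 2]
5. f(s(b), f(s(s(b)), c))  →  f(s(b), c)   [R6 at 2]
6. f(s(b), c)  →  c   [R1 at ε]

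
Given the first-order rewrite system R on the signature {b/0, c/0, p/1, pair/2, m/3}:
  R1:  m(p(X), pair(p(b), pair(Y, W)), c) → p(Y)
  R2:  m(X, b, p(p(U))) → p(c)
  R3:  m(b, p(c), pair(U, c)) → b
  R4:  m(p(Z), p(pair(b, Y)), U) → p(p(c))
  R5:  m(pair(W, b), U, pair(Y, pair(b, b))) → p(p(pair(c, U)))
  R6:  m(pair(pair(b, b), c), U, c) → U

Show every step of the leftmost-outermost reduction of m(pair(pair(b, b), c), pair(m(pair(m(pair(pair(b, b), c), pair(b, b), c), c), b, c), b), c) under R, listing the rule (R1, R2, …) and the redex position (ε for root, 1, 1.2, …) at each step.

pair(b, b)

1. m(pair(pair(b, b), c), pair(m(pair(m(pair(pair(b, b), c), pair(b, b), c), c), b, c), b), c)  →  pair(m(pair(m(pair(pair(b, b), c), pair(b, b), c), c), b, c), b)   [R6 at ε]
2. pair(m(pair(m(pair(pair(b, b), c), pair(b, b), c), c), b, c), b)  →  pair(m(pair(pair(b, b), c), b, c), b)   [R6 at 1.1.1]
3. pair(m(pair(pair(b, b), c), b, c), b)  →  pair(b, b)   [R6 at 1]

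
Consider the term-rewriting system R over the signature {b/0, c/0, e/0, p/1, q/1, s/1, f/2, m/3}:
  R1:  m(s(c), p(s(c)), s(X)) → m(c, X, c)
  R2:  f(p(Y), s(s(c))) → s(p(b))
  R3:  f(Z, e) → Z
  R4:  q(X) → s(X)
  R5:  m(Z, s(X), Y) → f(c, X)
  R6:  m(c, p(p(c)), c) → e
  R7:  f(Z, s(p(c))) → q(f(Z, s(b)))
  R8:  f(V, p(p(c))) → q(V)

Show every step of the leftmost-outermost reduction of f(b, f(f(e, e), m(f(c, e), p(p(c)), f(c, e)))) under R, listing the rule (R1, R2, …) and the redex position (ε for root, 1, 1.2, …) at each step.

1. f(b, f(f(e, e), m(f(c, e), p(p(c)), f(c, e))))  →  f(b, f(e, m(f(c, e), p(p(c)), f(c, e))))   [R3 at 2.1]
2. f(b, f(e, m(f(c, e), p(p(c)), f(c, e))))  →  f(b, f(e, m(c, p(p(c)), f(c, e))))   [R3 at 2.2.1]
3. f(b, f(e, m(c, p(p(c)), f(c, e))))  →  f(b, f(e, m(c, p(p(c)), c)))   [R3 at 2.2.3]
4. f(b, f(e, m(c, p(p(c)), c)))  →  f(b, f(e, e))   [R6 at 2.2]
5. f(b, f(e, e))  →  f(b, e)   [R3 at 2]
6. f(b, e)  →  b   [R3 at ε]

b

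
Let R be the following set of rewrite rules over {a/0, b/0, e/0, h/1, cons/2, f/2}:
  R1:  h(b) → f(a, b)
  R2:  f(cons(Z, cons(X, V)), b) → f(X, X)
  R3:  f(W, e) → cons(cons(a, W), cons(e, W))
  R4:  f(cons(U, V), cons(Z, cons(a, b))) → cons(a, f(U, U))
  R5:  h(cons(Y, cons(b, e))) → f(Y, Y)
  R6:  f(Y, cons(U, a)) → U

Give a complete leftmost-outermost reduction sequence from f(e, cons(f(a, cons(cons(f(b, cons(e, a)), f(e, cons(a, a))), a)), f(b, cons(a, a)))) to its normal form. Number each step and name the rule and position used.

cons(e, a)

1. f(e, cons(f(a, cons(cons(f(b, cons(e, a)), f(e, cons(a, a))), a)), f(b, cons(a, a))))  →  f(e, cons(cons(f(b, cons(e, a)), f(e, cons(a, a))), f(b, cons(a, a))))   [R6 at 2.1]
2. f(e, cons(cons(f(b, cons(e, a)), f(e, cons(a, a))), f(b, cons(a, a))))  →  f(e, cons(cons(e, f(e, cons(a, a))), f(b, cons(a, a))))   [R6 at 2.1.1]
3. f(e, cons(cons(e, f(e, cons(a, a))), f(b, cons(a, a))))  →  f(e, cons(cons(e, a), f(b, cons(a, a))))   [R6 at 2.1.2]
4. f(e, cons(cons(e, a), f(b, cons(a, a))))  →  f(e, cons(cons(e, a), a))   [R6 at 2.2]
5. f(e, cons(cons(e, a), a))  →  cons(e, a)   [R6 at ε]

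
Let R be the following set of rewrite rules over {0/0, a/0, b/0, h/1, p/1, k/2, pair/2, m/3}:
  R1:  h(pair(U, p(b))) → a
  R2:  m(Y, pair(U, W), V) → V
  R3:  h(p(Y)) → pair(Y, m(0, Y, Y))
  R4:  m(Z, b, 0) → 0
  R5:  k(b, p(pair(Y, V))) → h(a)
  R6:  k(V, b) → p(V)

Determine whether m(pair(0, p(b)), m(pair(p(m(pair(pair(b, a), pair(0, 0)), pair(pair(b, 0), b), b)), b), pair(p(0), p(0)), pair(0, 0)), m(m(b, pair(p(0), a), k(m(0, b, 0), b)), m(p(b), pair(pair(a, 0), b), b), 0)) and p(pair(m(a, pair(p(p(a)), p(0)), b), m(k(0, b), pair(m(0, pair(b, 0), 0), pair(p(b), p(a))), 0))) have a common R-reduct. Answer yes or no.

Reduce t₁ = m(pair(0, p(b)), m(pair(p(m(pair(pair(b, a), pair(0, 0)), pair(pair(b, 0), b), b)), b), pair(p(0), p(0)), pair(0, 0)), m(m(b, pair(p(0), a), k(m(0, b, 0), b)), m(p(b), pair(pair(a, 0), b), b), 0)):
1. m(pair(0, p(b)), m(pair(p(m(pair(pair(b, a), pair(0, 0)), pair(pair(b, 0), b), b)), b), pair(p(0), p(0)), pair(0, 0)), m(m(b, pair(p(0), a), k(m(0, b, 0), b)), m(p(b), pair(pair(a, 0), b), b), 0))  →  m(pair(0, p(b)), pair(0, 0), m(m(b, pair(p(0), a), k(m(0, b, 0), b)), m(p(b), pair(pair(a, 0), b), b), 0))   [R2 at 2]
2. m(pair(0, p(b)), pair(0, 0), m(m(b, pair(p(0), a), k(m(0, b, 0), b)), m(p(b), pair(pair(a, 0), b), b), 0))  →  m(m(b, pair(p(0), a), k(m(0, b, 0), b)), m(p(b), pair(pair(a, 0), b), b), 0)   [R2 at ε]
3. m(m(b, pair(p(0), a), k(m(0, b, 0), b)), m(p(b), pair(pair(a, 0), b), b), 0)  →  m(k(m(0, b, 0), b), m(p(b), pair(pair(a, 0), b), b), 0)   [R2 at 1]
4. m(k(m(0, b, 0), b), m(p(b), pair(pair(a, 0), b), b), 0)  →  m(p(m(0, b, 0)), m(p(b), pair(pair(a, 0), b), b), 0)   [R6 at 1]
5. m(p(m(0, b, 0)), m(p(b), pair(pair(a, 0), b), b), 0)  →  m(p(0), m(p(b), pair(pair(a, 0), b), b), 0)   [R4 at 1.1]
6. m(p(0), m(p(b), pair(pair(a, 0), b), b), 0)  →  m(p(0), b, 0)   [R2 at 2]
7. m(p(0), b, 0)  →  0   [R4 at ε]

Reduce t₂ = p(pair(m(a, pair(p(p(a)), p(0)), b), m(k(0, b), pair(m(0, pair(b, 0), 0), pair(p(b), p(a))), 0))):
1. p(pair(m(a, pair(p(p(a)), p(0)), b), m(k(0, b), pair(m(0, pair(b, 0), 0), pair(p(b), p(a))), 0)))  →  p(pair(b, m(k(0, b), pair(m(0, pair(b, 0), 0), pair(p(b), p(a))), 0)))   [R2 at 1.1]
2. p(pair(b, m(k(0, b), pair(m(0, pair(b, 0), 0), pair(p(b), p(a))), 0)))  →  p(pair(b, 0))   [R2 at 1.2]

no — NF(t₁) = 0, NF(t₂) = p(pair(b, 0))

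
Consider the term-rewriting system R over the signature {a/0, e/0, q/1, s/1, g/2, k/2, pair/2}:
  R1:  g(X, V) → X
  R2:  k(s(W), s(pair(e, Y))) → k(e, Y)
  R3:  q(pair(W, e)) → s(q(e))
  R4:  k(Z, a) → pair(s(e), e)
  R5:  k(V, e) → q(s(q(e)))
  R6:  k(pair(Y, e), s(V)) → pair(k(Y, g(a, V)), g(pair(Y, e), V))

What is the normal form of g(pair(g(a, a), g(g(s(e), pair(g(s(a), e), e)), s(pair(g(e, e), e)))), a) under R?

1. g(pair(g(a, a), g(g(s(e), pair(g(s(a), e), e)), s(pair(g(e, e), e)))), a)  →  pair(g(a, a), g(g(s(e), pair(g(s(a), e), e)), s(pair(g(e, e), e))))   [R1 at ε]
2. pair(g(a, a), g(g(s(e), pair(g(s(a), e), e)), s(pair(g(e, e), e))))  →  pair(a, g(g(s(e), pair(g(s(a), e), e)), s(pair(g(e, e), e))))   [R1 at 1]
3. pair(a, g(g(s(e), pair(g(s(a), e), e)), s(pair(g(e, e), e))))  →  pair(a, g(s(e), pair(g(s(a), e), e)))   [R1 at 2]
4. pair(a, g(s(e), pair(g(s(a), e), e)))  →  pair(a, s(e))   [R1 at 2]

pair(a, s(e))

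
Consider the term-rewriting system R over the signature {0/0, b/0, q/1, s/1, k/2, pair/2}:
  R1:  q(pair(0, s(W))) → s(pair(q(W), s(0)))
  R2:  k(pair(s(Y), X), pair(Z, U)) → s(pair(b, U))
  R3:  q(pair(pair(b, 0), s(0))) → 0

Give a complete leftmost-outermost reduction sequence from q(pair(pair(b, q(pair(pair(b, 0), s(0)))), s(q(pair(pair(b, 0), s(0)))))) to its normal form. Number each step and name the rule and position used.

0

1. q(pair(pair(b, q(pair(pair(b, 0), s(0)))), s(q(pair(pair(b, 0), s(0))))))  →  q(pair(pair(b, 0), s(q(pair(pair(b, 0), s(0))))))   [R3 at 1.1.2]
2. q(pair(pair(b, 0), s(q(pair(pair(b, 0), s(0))))))  →  q(pair(pair(b, 0), s(0)))   [R3 at 1.2.1]
3. q(pair(pair(b, 0), s(0)))  →  0   [R3 at ε]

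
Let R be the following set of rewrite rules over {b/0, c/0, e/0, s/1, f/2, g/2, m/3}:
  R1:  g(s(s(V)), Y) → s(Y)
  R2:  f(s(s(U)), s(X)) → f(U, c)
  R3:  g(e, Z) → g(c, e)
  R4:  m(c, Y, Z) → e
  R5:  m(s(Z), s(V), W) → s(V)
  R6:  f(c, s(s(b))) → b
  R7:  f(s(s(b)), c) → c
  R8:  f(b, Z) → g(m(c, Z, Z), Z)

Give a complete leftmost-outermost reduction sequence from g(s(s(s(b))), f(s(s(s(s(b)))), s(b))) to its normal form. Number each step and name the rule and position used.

1. g(s(s(s(b))), f(s(s(s(s(b)))), s(b)))  →  s(f(s(s(s(s(b)))), s(b)))   [R1 at ε]
2. s(f(s(s(s(s(b)))), s(b)))  →  s(f(s(s(b)), c))   [R2 at 1]
3. s(f(s(s(b)), c))  →  s(c)   [R7 at 1]

s(c)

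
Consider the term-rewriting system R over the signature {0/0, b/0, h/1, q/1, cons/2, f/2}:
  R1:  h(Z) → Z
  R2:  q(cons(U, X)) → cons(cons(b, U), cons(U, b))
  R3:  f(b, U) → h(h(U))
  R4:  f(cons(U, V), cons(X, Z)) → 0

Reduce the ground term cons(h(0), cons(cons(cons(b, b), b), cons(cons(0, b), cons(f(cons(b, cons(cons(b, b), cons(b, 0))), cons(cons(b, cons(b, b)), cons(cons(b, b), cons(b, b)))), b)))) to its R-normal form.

1. cons(h(0), cons(cons(cons(b, b), b), cons(cons(0, b), cons(f(cons(b, cons(cons(b, b), cons(b, 0))), cons(cons(b, cons(b, b)), cons(cons(b, b), cons(b, b)))), b))))  →  cons(0, cons(cons(cons(b, b), b), cons(cons(0, b), cons(f(cons(b, cons(cons(b, b), cons(b, 0))), cons(cons(b, cons(b, b)), cons(cons(b, b), cons(b, b)))), b))))   [R1 at 1]
2. cons(0, cons(cons(cons(b, b), b), cons(cons(0, b), cons(f(cons(b, cons(cons(b, b), cons(b, 0))), cons(cons(b, cons(b, b)), cons(cons(b, b), cons(b, b)))), b))))  →  cons(0, cons(cons(cons(b, b), b), cons(cons(0, b), cons(0, b))))   [R4 at 2.2.2.1]

cons(0, cons(cons(cons(b, b), b), cons(cons(0, b), cons(0, b))))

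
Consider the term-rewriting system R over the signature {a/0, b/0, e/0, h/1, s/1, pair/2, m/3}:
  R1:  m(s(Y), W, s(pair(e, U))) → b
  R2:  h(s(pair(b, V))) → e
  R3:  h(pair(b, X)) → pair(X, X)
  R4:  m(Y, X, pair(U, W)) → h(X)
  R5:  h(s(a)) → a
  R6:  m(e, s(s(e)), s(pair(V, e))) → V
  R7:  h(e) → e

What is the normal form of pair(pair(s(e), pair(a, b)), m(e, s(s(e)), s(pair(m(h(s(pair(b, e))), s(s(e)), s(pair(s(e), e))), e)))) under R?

1. pair(pair(s(e), pair(a, b)), m(e, s(s(e)), s(pair(m(h(s(pair(b, e))), s(s(e)), s(pair(s(e), e))), e))))  →  pair(pair(s(e), pair(a, b)), m(h(s(pair(b, e))), s(s(e)), s(pair(s(e), e))))   [R6 at 2]
2. pair(pair(s(e), pair(a, b)), m(h(s(pair(b, e))), s(s(e)), s(pair(s(e), e))))  →  pair(pair(s(e), pair(a, b)), m(e, s(s(e)), s(pair(s(e), e))))   [R2 at 2.1]
3. pair(pair(s(e), pair(a, b)), m(e, s(s(e)), s(pair(s(e), e))))  →  pair(pair(s(e), pair(a, b)), s(e))   [R6 at 2]

pair(pair(s(e), pair(a, b)), s(e))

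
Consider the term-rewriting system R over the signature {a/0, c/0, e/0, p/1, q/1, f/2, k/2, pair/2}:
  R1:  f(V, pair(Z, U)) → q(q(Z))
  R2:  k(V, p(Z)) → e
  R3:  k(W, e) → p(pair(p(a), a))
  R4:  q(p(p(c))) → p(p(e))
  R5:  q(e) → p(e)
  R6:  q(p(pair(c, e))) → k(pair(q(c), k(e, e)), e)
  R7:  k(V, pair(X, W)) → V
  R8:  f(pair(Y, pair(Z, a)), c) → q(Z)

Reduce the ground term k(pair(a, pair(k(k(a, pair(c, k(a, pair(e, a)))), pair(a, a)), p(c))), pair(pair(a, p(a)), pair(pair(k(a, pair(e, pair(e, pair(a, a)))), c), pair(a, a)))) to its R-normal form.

1. k(pair(a, pair(k(k(a, pair(c, k(a, pair(e, a)))), pair(a, a)), p(c))), pair(pair(a, p(a)), pair(pair(k(a, pair(e, pair(e, pair(a, a)))), c), pair(a, a))))  →  pair(a, pair(k(k(a, pair(c, k(a, pair(e, a)))), pair(a, a)), p(c)))   [R7 at ε]
2. pair(a, pair(k(k(a, pair(c, k(a, pair(e, a)))), pair(a, a)), p(c)))  →  pair(a, pair(k(a, pair(c, k(a, pair(e, a)))), p(c)))   [R7 at 2.1]
3. pair(a, pair(k(a, pair(c, k(a, pair(e, a)))), p(c)))  →  pair(a, pair(a, p(c)))   [R7 at 2.1]

pair(a, pair(a, p(c)))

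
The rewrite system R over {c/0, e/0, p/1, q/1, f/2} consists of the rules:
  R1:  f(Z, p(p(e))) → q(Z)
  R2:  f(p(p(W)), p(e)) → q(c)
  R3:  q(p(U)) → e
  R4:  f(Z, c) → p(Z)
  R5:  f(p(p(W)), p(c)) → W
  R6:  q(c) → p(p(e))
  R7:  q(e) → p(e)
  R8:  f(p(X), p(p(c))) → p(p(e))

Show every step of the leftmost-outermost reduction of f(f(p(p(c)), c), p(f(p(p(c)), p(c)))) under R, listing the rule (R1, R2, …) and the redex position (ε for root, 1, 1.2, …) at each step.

1. f(f(p(p(c)), c), p(f(p(p(c)), p(c))))  →  f(p(p(p(c))), p(f(p(p(c)), p(c))))   [R4 at 1]
2. f(p(p(p(c))), p(f(p(p(c)), p(c))))  →  f(p(p(p(c))), p(c))   [R5 at 2.1]
3. f(p(p(p(c))), p(c))  →  p(c)   [R5 at ε]

p(c)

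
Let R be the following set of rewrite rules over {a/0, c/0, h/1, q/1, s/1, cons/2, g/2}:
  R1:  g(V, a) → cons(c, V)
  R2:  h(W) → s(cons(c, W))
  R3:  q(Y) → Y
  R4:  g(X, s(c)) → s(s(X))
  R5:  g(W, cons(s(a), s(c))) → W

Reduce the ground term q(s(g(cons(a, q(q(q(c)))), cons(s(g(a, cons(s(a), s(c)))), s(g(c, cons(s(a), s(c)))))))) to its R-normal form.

s(cons(a, c))

1. q(s(g(cons(a, q(q(q(c)))), cons(s(g(a, cons(s(a), s(c)))), s(g(c, cons(s(a), s(c))))))))  →  s(g(cons(a, q(q(q(c)))), cons(s(g(a, cons(s(a), s(c)))), s(g(c, cons(s(a), s(c)))))))   [R3 at ε]
2. s(g(cons(a, q(q(q(c)))), cons(s(g(a, cons(s(a), s(c)))), s(g(c, cons(s(a), s(c)))))))  →  s(g(cons(a, q(q(c))), cons(s(g(a, cons(s(a), s(c)))), s(g(c, cons(s(a), s(c)))))))   [R3 at 1.1.2]
3. s(g(cons(a, q(q(c))), cons(s(g(a, cons(s(a), s(c)))), s(g(c, cons(s(a), s(c)))))))  →  s(g(cons(a, q(c)), cons(s(g(a, cons(s(a), s(c)))), s(g(c, cons(s(a), s(c)))))))   [R3 at 1.1.2]
4. s(g(cons(a, q(c)), cons(s(g(a, cons(s(a), s(c)))), s(g(c, cons(s(a), s(c)))))))  →  s(g(cons(a, c), cons(s(g(a, cons(s(a), s(c)))), s(g(c, cons(s(a), s(c)))))))   [R3 at 1.1.2]
5. s(g(cons(a, c), cons(s(g(a, cons(s(a), s(c)))), s(g(c, cons(s(a), s(c)))))))  →  s(g(cons(a, c), cons(s(a), s(g(c, cons(s(a), s(c)))))))   [R5 at 1.2.1.1]
6. s(g(cons(a, c), cons(s(a), s(g(c, cons(s(a), s(c)))))))  →  s(g(cons(a, c), cons(s(a), s(c))))   [R5 at 1.2.2.1]
7. s(g(cons(a, c), cons(s(a), s(c))))  →  s(cons(a, c))   [R5 at 1]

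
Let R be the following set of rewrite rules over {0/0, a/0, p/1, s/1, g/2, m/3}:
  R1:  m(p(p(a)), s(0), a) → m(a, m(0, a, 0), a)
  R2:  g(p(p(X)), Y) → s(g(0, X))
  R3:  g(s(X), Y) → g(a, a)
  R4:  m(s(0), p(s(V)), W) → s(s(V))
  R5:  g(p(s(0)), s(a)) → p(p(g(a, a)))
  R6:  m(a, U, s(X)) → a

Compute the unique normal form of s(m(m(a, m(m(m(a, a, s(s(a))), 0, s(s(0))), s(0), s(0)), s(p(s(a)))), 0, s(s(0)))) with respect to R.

1. s(m(m(a, m(m(m(a, a, s(s(a))), 0, s(s(0))), s(0), s(0)), s(p(s(a)))), 0, s(s(0))))  →  s(m(a, 0, s(s(0))))   [R6 at 1.1]
2. s(m(a, 0, s(s(0))))  →  s(a)   [R6 at 1]

s(a)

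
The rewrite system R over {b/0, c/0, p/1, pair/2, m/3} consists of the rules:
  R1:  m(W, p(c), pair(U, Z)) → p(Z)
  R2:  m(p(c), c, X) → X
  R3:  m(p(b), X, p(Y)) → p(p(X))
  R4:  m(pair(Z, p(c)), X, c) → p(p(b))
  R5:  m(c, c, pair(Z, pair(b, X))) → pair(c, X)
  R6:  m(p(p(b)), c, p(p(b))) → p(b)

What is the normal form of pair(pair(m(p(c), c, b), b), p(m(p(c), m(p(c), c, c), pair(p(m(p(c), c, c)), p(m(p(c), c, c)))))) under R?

pair(pair(b, b), p(pair(p(c), p(c))))

1. pair(pair(m(p(c), c, b), b), p(m(p(c), m(p(c), c, c), pair(p(m(p(c), c, c)), p(m(p(c), c, c))))))  →  pair(pair(b, b), p(m(p(c), m(p(c), c, c), pair(p(m(p(c), c, c)), p(m(p(c), c, c))))))   [R2 at 1.1]
2. pair(pair(b, b), p(m(p(c), m(p(c), c, c), pair(p(m(p(c), c, c)), p(m(p(c), c, c))))))  →  pair(pair(b, b), p(m(p(c), c, pair(p(m(p(c), c, c)), p(m(p(c), c, c))))))   [R2 at 2.1.2]
3. pair(pair(b, b), p(m(p(c), c, pair(p(m(p(c), c, c)), p(m(p(c), c, c))))))  →  pair(pair(b, b), p(pair(p(m(p(c), c, c)), p(m(p(c), c, c)))))   [R2 at 2.1]
4. pair(pair(b, b), p(pair(p(m(p(c), c, c)), p(m(p(c), c, c)))))  →  pair(pair(b, b), p(pair(p(c), p(m(p(c), c, c)))))   [R2 at 2.1.1.1]
5. pair(pair(b, b), p(pair(p(c), p(m(p(c), c, c)))))  →  pair(pair(b, b), p(pair(p(c), p(c))))   [R2 at 2.1.2.1]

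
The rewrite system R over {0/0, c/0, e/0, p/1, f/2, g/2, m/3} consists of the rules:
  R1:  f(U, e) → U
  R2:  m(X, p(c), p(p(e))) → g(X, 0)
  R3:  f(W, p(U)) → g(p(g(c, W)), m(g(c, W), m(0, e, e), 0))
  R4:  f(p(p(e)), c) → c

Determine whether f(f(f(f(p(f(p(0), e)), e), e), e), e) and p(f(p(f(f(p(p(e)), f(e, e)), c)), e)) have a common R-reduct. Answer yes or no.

Reduce t₁ = f(f(f(f(p(f(p(0), e)), e), e), e), e):
1. f(f(f(f(p(f(p(0), e)), e), e), e), e)  →  f(f(f(p(f(p(0), e)), e), e), e)   [R1 at ε]
2. f(f(f(p(f(p(0), e)), e), e), e)  →  f(f(p(f(p(0), e)), e), e)   [R1 at ε]
3. f(f(p(f(p(0), e)), e), e)  →  f(p(f(p(0), e)), e)   [R1 at ε]
4. f(p(f(p(0), e)), e)  →  p(f(p(0), e))   [R1 at ε]
5. p(f(p(0), e))  →  p(p(0))   [R1 at 1]

Reduce t₂ = p(f(p(f(f(p(p(e)), f(e, e)), c)), e)):
1. p(f(p(f(f(p(p(e)), f(e, e)), c)), e))  →  p(p(f(f(p(p(e)), f(e, e)), c)))   [R1 at 1]
2. p(p(f(f(p(p(e)), f(e, e)), c)))  →  p(p(f(f(p(p(e)), e), c)))   [R1 at 1.1.1.2]
3. p(p(f(f(p(p(e)), e), c)))  →  p(p(f(p(p(e)), c)))   [R1 at 1.1.1]
4. p(p(f(p(p(e)), c)))  →  p(p(c))   [R4 at 1.1]

no — NF(t₁) = p(p(0)), NF(t₂) = p(p(c))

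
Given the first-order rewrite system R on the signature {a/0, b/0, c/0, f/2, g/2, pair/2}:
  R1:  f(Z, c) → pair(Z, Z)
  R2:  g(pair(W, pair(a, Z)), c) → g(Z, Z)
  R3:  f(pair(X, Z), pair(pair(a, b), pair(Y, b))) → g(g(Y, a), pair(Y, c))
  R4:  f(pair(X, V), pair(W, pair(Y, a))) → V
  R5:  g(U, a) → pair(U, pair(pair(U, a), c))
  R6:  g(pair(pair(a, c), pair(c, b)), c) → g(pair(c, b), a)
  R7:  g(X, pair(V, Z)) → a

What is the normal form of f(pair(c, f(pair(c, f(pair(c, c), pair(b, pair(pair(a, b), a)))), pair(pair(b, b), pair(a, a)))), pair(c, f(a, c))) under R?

1. f(pair(c, f(pair(c, f(pair(c, c), pair(b, pair(pair(a, b), a)))), pair(pair(b, b), pair(a, a)))), pair(c, f(a, c)))  →  f(pair(c, f(pair(c, c), pair(b, pair(pair(a, b), a)))), pair(c, f(a, c)))   [R4 at 1.2]
2. f(pair(c, f(pair(c, c), pair(b, pair(pair(a, b), a)))), pair(c, f(a, c)))  →  f(pair(c, c), pair(c, f(a, c)))   [R4 at 1.2]
3. f(pair(c, c), pair(c, f(a, c)))  →  f(pair(c, c), pair(c, pair(a, a)))   [R1 at 2.2]
4. f(pair(c, c), pair(c, pair(a, a)))  →  c   [R4 at ε]

c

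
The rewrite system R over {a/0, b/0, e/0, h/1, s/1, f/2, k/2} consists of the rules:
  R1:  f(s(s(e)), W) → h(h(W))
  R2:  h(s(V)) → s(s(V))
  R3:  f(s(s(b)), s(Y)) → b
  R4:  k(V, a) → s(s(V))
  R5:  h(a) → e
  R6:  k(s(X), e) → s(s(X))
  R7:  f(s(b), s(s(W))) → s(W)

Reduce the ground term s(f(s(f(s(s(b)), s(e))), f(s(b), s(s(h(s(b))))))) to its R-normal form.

1. s(f(s(f(s(s(b)), s(e))), f(s(b), s(s(h(s(b)))))))  →  s(f(s(b), f(s(b), s(s(h(s(b)))))))   [R3 at 1.1.1]
2. s(f(s(b), f(s(b), s(s(h(s(b)))))))  →  s(f(s(b), s(h(s(b)))))   [R7 at 1.2]
3. s(f(s(b), s(h(s(b)))))  →  s(f(s(b), s(s(s(b)))))   [R2 at 1.2.1]
4. s(f(s(b), s(s(s(b)))))  →  s(s(s(b)))   [R7 at 1]

s(s(s(b)))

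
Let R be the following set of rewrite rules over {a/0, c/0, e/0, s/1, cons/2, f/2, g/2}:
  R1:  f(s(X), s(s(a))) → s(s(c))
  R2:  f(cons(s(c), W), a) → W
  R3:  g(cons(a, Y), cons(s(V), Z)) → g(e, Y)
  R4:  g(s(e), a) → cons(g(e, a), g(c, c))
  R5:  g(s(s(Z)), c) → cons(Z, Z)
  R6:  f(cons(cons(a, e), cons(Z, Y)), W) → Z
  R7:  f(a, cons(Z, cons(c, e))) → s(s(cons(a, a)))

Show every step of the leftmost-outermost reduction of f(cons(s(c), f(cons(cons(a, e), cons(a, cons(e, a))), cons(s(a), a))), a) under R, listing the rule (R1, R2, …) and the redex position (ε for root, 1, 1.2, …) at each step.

a

1. f(cons(s(c), f(cons(cons(a, e), cons(a, cons(e, a))), cons(s(a), a))), a)  →  f(cons(cons(a, e), cons(a, cons(e, a))), cons(s(a), a))   [R2 at ε]
2. f(cons(cons(a, e), cons(a, cons(e, a))), cons(s(a), a))  →  a   [R6 at ε]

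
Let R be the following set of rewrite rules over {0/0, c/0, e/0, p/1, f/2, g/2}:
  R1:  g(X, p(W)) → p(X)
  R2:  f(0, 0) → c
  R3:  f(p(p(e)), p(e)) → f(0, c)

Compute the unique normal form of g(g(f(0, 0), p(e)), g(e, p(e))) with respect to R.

1. g(g(f(0, 0), p(e)), g(e, p(e)))  →  g(p(f(0, 0)), g(e, p(e)))   [R1 at 1]
2. g(p(f(0, 0)), g(e, p(e)))  →  g(p(c), g(e, p(e)))   [R2 at 1.1]
3. g(p(c), g(e, p(e)))  →  g(p(c), p(e))   [R1 at 2]
4. g(p(c), p(e))  →  p(p(c))   [R1 at ε]

p(p(c))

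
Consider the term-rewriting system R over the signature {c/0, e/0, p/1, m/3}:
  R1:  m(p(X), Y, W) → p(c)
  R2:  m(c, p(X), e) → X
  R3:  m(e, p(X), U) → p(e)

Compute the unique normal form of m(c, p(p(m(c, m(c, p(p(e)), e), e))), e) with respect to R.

p(e)

1. m(c, p(p(m(c, m(c, p(p(e)), e), e))), e)  →  p(m(c, m(c, p(p(e)), e), e))   [R2 at ε]
2. p(m(c, m(c, p(p(e)), e), e))  →  p(m(c, p(e), e))   [R2 at 1.2]
3. p(m(c, p(e), e))  →  p(e)   [R2 at 1]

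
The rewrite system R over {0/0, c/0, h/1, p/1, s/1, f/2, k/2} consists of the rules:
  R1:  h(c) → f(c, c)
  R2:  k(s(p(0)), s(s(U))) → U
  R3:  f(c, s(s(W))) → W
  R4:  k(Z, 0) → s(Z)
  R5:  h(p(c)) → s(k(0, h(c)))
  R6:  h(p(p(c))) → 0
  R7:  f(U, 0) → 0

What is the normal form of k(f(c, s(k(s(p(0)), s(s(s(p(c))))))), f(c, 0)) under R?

1. k(f(c, s(k(s(p(0)), s(s(s(p(c))))))), f(c, 0))  →  k(f(c, s(s(p(c)))), f(c, 0))   [R2 at 1.2.1]
2. k(f(c, s(s(p(c)))), f(c, 0))  →  k(p(c), f(c, 0))   [R3 at 1]
3. k(p(c), f(c, 0))  →  k(p(c), 0)   [R7 at 2]
4. k(p(c), 0)  →  s(p(c))   [R4 at ε]

s(p(c))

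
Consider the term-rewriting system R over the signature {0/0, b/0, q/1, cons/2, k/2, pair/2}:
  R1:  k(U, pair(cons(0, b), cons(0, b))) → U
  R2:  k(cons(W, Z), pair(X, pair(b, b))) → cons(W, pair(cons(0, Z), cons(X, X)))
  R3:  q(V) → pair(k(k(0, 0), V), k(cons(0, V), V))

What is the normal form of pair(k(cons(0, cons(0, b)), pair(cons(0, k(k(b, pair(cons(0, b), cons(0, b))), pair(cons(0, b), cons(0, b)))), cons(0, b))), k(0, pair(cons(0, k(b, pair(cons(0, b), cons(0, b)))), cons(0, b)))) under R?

pair(cons(0, cons(0, b)), 0)

1. pair(k(cons(0, cons(0, b)), pair(cons(0, k(k(b, pair(cons(0, b), cons(0, b))), pair(cons(0, b), cons(0, b)))), cons(0, b))), k(0, pair(cons(0, k(b, pair(cons(0, b), cons(0, b)))), cons(0, b))))  →  pair(k(cons(0, cons(0, b)), pair(cons(0, k(b, pair(cons(0, b), cons(0, b)))), cons(0, b))), k(0, pair(cons(0, k(b, pair(cons(0, b), cons(0, b)))), cons(0, b))))   [R1 at 1.2.1.2]
2. pair(k(cons(0, cons(0, b)), pair(cons(0, k(b, pair(cons(0, b), cons(0, b)))), cons(0, b))), k(0, pair(cons(0, k(b, pair(cons(0, b), cons(0, b)))), cons(0, b))))  →  pair(k(cons(0, cons(0, b)), pair(cons(0, b), cons(0, b))), k(0, pair(cons(0, k(b, pair(cons(0, b), cons(0, b)))), cons(0, b))))   [R1 at 1.2.1.2]
3. pair(k(cons(0, cons(0, b)), pair(cons(0, b), cons(0, b))), k(0, pair(cons(0, k(b, pair(cons(0, b), cons(0, b)))), cons(0, b))))  →  pair(cons(0, cons(0, b)), k(0, pair(cons(0, k(b, pair(cons(0, b), cons(0, b)))), cons(0, b))))   [R1 at 1]
4. pair(cons(0, cons(0, b)), k(0, pair(cons(0, k(b, pair(cons(0, b), cons(0, b)))), cons(0, b))))  →  pair(cons(0, cons(0, b)), k(0, pair(cons(0, b), cons(0, b))))   [R1 at 2.2.1.2]
5. pair(cons(0, cons(0, b)), k(0, pair(cons(0, b), cons(0, b))))  →  pair(cons(0, cons(0, b)), 0)   [R1 at 2]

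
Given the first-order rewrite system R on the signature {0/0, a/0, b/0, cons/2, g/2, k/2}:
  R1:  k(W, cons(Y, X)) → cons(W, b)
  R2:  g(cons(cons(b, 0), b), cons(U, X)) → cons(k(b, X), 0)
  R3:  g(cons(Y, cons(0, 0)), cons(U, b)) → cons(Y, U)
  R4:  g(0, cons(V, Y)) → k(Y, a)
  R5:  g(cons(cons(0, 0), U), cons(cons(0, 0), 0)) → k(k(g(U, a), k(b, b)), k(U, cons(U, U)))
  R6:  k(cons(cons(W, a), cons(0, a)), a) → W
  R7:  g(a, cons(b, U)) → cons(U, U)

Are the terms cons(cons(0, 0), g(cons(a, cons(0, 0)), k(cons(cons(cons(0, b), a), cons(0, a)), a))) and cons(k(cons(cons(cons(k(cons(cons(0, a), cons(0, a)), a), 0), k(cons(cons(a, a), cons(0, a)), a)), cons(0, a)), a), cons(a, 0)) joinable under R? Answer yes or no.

yes — NF(t₁) = cons(cons(0, 0), cons(a, 0)), NF(t₂) = cons(cons(0, 0), cons(a, 0))

Reduce t₁ = cons(cons(0, 0), g(cons(a, cons(0, 0)), k(cons(cons(cons(0, b), a), cons(0, a)), a))):
1. cons(cons(0, 0), g(cons(a, cons(0, 0)), k(cons(cons(cons(0, b), a), cons(0, a)), a)))  →  cons(cons(0, 0), g(cons(a, cons(0, 0)), cons(0, b)))   [R6 at 2.2]
2. cons(cons(0, 0), g(cons(a, cons(0, 0)), cons(0, b)))  →  cons(cons(0, 0), cons(a, 0))   [R3 at 2]

Reduce t₂ = cons(k(cons(cons(cons(k(cons(cons(0, a), cons(0, a)), a), 0), k(cons(cons(a, a), cons(0, a)), a)), cons(0, a)), a), cons(a, 0)):
1. cons(k(cons(cons(cons(k(cons(cons(0, a), cons(0, a)), a), 0), k(cons(cons(a, a), cons(0, a)), a)), cons(0, a)), a), cons(a, 0))  →  cons(k(cons(cons(cons(0, 0), k(cons(cons(a, a), cons(0, a)), a)), cons(0, a)), a), cons(a, 0))   [R6 at 1.1.1.1.1]
2. cons(k(cons(cons(cons(0, 0), k(cons(cons(a, a), cons(0, a)), a)), cons(0, a)), a), cons(a, 0))  →  cons(k(cons(cons(cons(0, 0), a), cons(0, a)), a), cons(a, 0))   [R6 at 1.1.1.2]
3. cons(k(cons(cons(cons(0, 0), a), cons(0, a)), a), cons(a, 0))  →  cons(cons(0, 0), cons(a, 0))   [R6 at 1]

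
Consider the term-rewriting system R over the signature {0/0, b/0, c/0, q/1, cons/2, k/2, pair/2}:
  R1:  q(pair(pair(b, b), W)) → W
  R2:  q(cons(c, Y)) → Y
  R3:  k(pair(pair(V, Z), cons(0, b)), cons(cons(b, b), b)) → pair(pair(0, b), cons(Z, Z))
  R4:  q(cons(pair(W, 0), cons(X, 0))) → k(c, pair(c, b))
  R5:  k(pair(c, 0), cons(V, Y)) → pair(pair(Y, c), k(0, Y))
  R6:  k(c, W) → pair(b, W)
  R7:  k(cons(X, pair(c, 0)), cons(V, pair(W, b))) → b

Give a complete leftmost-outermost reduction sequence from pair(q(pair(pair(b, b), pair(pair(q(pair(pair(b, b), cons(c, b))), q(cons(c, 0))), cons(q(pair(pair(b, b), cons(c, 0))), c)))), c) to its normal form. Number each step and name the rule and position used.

1. pair(q(pair(pair(b, b), pair(pair(q(pair(pair(b, b), cons(c, b))), q(cons(c, 0))), cons(q(pair(pair(b, b), cons(c, 0))), c)))), c)  →  pair(pair(pair(q(pair(pair(b, b), cons(c, b))), q(cons(c, 0))), cons(q(pair(pair(b, b), cons(c, 0))), c)), c)   [R1 at 1]
2. pair(pair(pair(q(pair(pair(b, b), cons(c, b))), q(cons(c, 0))), cons(q(pair(pair(b, b), cons(c, 0))), c)), c)  →  pair(pair(pair(cons(c, b), q(cons(c, 0))), cons(q(pair(pair(b, b), cons(c, 0))), c)), c)   [R1 at 1.1.1]
3. pair(pair(pair(cons(c, b), q(cons(c, 0))), cons(q(pair(pair(b, b), cons(c, 0))), c)), c)  →  pair(pair(pair(cons(c, b), 0), cons(q(pair(pair(b, b), cons(c, 0))), c)), c)   [R2 at 1.1.2]
4. pair(pair(pair(cons(c, b), 0), cons(q(pair(pair(b, b), cons(c, 0))), c)), c)  →  pair(pair(pair(cons(c, b), 0), cons(cons(c, 0), c)), c)   [R1 at 1.2.1]

pair(pair(pair(cons(c, b), 0), cons(cons(c, 0), c)), c)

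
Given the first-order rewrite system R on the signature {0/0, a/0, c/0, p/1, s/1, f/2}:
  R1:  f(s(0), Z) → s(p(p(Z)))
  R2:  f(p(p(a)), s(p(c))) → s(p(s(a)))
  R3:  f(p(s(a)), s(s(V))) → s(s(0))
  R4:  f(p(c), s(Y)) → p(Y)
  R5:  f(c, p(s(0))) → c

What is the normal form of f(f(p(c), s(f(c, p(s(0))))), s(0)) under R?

1. f(f(p(c), s(f(c, p(s(0))))), s(0))  →  f(p(f(c, p(s(0)))), s(0))   [R4 at 1]
2. f(p(f(c, p(s(0)))), s(0))  →  f(p(c), s(0))   [R5 at 1.1]
3. f(p(c), s(0))  →  p(0)   [R4 at ε]

p(0)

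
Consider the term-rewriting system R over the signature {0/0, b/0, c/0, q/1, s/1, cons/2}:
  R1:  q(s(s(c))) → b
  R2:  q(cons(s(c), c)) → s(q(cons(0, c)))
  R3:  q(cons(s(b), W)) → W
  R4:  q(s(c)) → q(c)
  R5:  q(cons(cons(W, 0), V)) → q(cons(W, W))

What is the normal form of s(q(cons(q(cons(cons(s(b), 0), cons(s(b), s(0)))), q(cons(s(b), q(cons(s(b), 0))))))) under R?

1. s(q(cons(q(cons(cons(s(b), 0), cons(s(b), s(0)))), q(cons(s(b), q(cons(s(b), 0)))))))  →  s(q(cons(q(cons(s(b), s(b))), q(cons(s(b), q(cons(s(b), 0)))))))   [R5 at 1.1.1]
2. s(q(cons(q(cons(s(b), s(b))), q(cons(s(b), q(cons(s(b), 0)))))))  →  s(q(cons(s(b), q(cons(s(b), q(cons(s(b), 0)))))))   [R3 at 1.1.1]
3. s(q(cons(s(b), q(cons(s(b), q(cons(s(b), 0)))))))  →  s(q(cons(s(b), q(cons(s(b), 0)))))   [R3 at 1]
4. s(q(cons(s(b), q(cons(s(b), 0)))))  →  s(q(cons(s(b), 0)))   [R3 at 1]
5. s(q(cons(s(b), 0)))  →  s(0)   [R3 at 1]

s(0)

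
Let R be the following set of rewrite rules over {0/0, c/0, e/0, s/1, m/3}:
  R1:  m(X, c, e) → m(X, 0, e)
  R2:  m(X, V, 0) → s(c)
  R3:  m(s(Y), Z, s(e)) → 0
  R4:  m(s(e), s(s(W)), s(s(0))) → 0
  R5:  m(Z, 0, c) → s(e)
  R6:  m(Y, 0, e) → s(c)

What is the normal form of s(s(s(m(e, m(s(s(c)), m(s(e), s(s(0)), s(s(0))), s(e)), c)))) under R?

s(s(s(s(e))))

1. s(s(s(m(e, m(s(s(c)), m(s(e), s(s(0)), s(s(0))), s(e)), c))))  →  s(s(s(m(e, 0, c))))   [R3 at 1.1.1.2]
2. s(s(s(m(e, 0, c))))  →  s(s(s(s(e))))   [R5 at 1.1.1]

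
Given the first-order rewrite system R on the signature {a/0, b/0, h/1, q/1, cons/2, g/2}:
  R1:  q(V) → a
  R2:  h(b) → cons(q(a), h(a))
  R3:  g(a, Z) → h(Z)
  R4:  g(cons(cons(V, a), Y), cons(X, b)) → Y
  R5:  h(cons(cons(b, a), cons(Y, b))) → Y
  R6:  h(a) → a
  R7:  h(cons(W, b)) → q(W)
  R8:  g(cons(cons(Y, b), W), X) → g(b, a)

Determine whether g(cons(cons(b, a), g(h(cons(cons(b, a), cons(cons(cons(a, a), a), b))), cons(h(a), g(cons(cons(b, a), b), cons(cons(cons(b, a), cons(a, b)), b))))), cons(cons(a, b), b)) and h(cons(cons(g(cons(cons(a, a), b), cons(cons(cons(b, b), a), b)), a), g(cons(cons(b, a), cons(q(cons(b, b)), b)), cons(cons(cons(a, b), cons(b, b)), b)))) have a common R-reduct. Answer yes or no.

Reduce t₁ = g(cons(cons(b, a), g(h(cons(cons(b, a), cons(cons(cons(a, a), a), b))), cons(h(a), g(cons(cons(b, a), b), cons(cons(cons(b, a), cons(a, b)), b))))), cons(cons(a, b), b)):
1. g(cons(cons(b, a), g(h(cons(cons(b, a), cons(cons(cons(a, a), a), b))), cons(h(a), g(cons(cons(b, a), b), cons(cons(cons(b, a), cons(a, b)), b))))), cons(cons(a, b), b))  →  g(h(cons(cons(b, a), cons(cons(cons(a, a), a), b))), cons(h(a), g(cons(cons(b, a), b), cons(cons(cons(b, a), cons(a, b)), b))))   [R4 at ε]
2. g(h(cons(cons(b, a), cons(cons(cons(a, a), a), b))), cons(h(a), g(cons(cons(b, a), b), cons(cons(cons(b, a), cons(a, b)), b))))  →  g(cons(cons(a, a), a), cons(h(a), g(cons(cons(b, a), b), cons(cons(cons(b, a), cons(a, b)), b))))   [R5 at 1]
3. g(cons(cons(a, a), a), cons(h(a), g(cons(cons(b, a), b), cons(cons(cons(b, a), cons(a, b)), b))))  →  g(cons(cons(a, a), a), cons(a, g(cons(cons(b, a), b), cons(cons(cons(b, a), cons(a, b)), b))))   [R6 at 2.1]
4. g(cons(cons(a, a), a), cons(a, g(cons(cons(b, a), b), cons(cons(cons(b, a), cons(a, b)), b))))  →  g(cons(cons(a, a), a), cons(a, b))   [R4 at 2.2]
5. g(cons(cons(a, a), a), cons(a, b))  →  a   [R4 at ε]

Reduce t₂ = h(cons(cons(g(cons(cons(a, a), b), cons(cons(cons(b, b), a), b)), a), g(cons(cons(b, a), cons(q(cons(b, b)), b)), cons(cons(cons(a, b), cons(b, b)), b)))):
1. h(cons(cons(g(cons(cons(a, a), b), cons(cons(cons(b, b), a), b)), a), g(cons(cons(b, a), cons(q(cons(b, b)), b)), cons(cons(cons(a, b), cons(b, b)), b))))  →  h(cons(cons(b, a), g(cons(cons(b, a), cons(q(cons(b, b)), b)), cons(cons(cons(a, b), cons(b, b)), b))))   [R4 at 1.1.1]
2. h(cons(cons(b, a), g(cons(cons(b, a), cons(q(cons(b, b)), b)), cons(cons(cons(a, b), cons(b, b)), b))))  →  h(cons(cons(b, a), cons(q(cons(b, b)), b)))   [R4 at 1.2]
3. h(cons(cons(b, a), cons(q(cons(b, b)), b)))  →  q(cons(b, b))   [R5 at ε]
4. q(cons(b, b))  →  a   [R1 at ε]

yes — NF(t₁) = a, NF(t₂) = a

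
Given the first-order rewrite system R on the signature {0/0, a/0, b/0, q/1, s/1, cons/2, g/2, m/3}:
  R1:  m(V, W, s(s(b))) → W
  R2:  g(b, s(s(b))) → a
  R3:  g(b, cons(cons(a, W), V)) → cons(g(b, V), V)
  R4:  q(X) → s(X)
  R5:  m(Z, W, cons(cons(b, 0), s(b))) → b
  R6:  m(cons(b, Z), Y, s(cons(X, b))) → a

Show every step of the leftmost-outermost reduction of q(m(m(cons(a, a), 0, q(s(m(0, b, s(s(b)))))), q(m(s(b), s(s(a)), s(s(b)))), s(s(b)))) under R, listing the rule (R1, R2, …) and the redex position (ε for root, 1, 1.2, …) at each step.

1. q(m(m(cons(a, a), 0, q(s(m(0, b, s(s(b)))))), q(m(s(b), s(s(a)), s(s(b)))), s(s(b))))  →  s(m(m(cons(a, a), 0, q(s(m(0, b, s(s(b)))))), q(m(s(b), s(s(a)), s(s(b)))), s(s(b))))   [R4 at ε]
2. s(m(m(cons(a, a), 0, q(s(m(0, b, s(s(b)))))), q(m(s(b), s(s(a)), s(s(b)))), s(s(b))))  →  s(q(m(s(b), s(s(a)), s(s(b)))))   [R1 at 1]
3. s(q(m(s(b), s(s(a)), s(s(b)))))  →  s(s(m(s(b), s(s(a)), s(s(b)))))   [R4 at 1]
4. s(s(m(s(b), s(s(a)), s(s(b)))))  →  s(s(s(s(a))))   [R1 at 1.1]

s(s(s(s(a))))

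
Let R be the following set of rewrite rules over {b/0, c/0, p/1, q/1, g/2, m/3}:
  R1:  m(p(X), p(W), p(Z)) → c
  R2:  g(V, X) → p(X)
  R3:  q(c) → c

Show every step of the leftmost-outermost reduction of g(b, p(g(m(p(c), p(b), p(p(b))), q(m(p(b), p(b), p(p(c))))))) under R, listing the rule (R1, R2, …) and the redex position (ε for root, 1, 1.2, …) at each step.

1. g(b, p(g(m(p(c), p(b), p(p(b))), q(m(p(b), p(b), p(p(c)))))))  →  p(p(g(m(p(c), p(b), p(p(b))), q(m(p(b), p(b), p(p(c)))))))   [R2 at ε]
2. p(p(g(m(p(c), p(b), p(p(b))), q(m(p(b), p(b), p(p(c)))))))  →  p(p(p(q(m(p(b), p(b), p(p(c)))))))   [R2 at 1.1]
3. p(p(p(q(m(p(b), p(b), p(p(c)))))))  →  p(p(p(q(c))))   [R1 at 1.1.1.1]
4. p(p(p(q(c))))  →  p(p(p(c)))   [R3 at 1.1.1]

p(p(p(c)))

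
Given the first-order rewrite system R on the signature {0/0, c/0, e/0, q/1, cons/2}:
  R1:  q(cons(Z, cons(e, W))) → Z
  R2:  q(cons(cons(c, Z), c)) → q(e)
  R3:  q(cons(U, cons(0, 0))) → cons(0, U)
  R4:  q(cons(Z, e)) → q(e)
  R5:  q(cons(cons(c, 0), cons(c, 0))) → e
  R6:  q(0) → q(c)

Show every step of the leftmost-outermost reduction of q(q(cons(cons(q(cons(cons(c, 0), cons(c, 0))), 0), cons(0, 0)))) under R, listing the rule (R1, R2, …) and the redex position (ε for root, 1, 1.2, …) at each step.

0

1. q(q(cons(cons(q(cons(cons(c, 0), cons(c, 0))), 0), cons(0, 0))))  →  q(cons(0, cons(q(cons(cons(c, 0), cons(c, 0))), 0)))   [R3 at 1]
2. q(cons(0, cons(q(cons(cons(c, 0), cons(c, 0))), 0)))  →  q(cons(0, cons(e, 0)))   [R5 at 1.2.1]
3. q(cons(0, cons(e, 0)))  →  0   [R1 at ε]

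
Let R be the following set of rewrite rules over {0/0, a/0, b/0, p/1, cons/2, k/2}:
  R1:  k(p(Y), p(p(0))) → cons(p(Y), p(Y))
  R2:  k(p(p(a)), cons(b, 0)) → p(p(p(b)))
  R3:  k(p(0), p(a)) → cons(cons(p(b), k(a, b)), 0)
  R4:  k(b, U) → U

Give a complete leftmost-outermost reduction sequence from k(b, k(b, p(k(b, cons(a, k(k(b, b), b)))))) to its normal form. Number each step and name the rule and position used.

p(cons(a, b))

1. k(b, k(b, p(k(b, cons(a, k(k(b, b), b))))))  →  k(b, p(k(b, cons(a, k(k(b, b), b)))))   [R4 at ε]
2. k(b, p(k(b, cons(a, k(k(b, b), b)))))  →  p(k(b, cons(a, k(k(b, b), b))))   [R4 at ε]
3. p(k(b, cons(a, k(k(b, b), b))))  →  p(cons(a, k(k(b, b), b)))   [R4 at 1]
4. p(cons(a, k(k(b, b), b)))  →  p(cons(a, k(b, b)))   [R4 at 1.2.1]
5. p(cons(a, k(b, b)))  →  p(cons(a, b))   [R4 at 1.2]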